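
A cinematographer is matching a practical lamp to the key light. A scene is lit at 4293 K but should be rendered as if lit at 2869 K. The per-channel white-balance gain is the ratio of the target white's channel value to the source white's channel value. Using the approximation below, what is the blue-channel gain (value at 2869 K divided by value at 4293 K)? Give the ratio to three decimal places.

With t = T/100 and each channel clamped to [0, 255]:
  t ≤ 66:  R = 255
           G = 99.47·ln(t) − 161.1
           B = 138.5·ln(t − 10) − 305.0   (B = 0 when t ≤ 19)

0.562

At 4293 K (t = 42.93):
  B = 138.5·ln(42.93 − 10) − 305.0 = 138.5·ln 32.93 − 305.0 = 138.5·3.4944 − 305.0 = 178.972.
At 2869 K (t = 28.69):
  B = 138.5·ln(28.69 − 10) − 305.0 = 138.5·ln 18.69 − 305.0 = 138.5·2.9280 − 305.0 = 100.526.
Gain = 100.526 / 178.972 = 0.5617 → 0.562.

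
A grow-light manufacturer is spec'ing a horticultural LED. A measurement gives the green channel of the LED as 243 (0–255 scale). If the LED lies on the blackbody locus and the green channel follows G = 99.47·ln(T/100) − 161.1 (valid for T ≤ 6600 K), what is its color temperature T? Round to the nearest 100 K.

ln t = (243 + 161.1) / 99.47 = 4.0625.
t = e^4.0625 = 58.121.
T = 100·t = 5812 K → 5800 K to the nearest 100 K.

5800 K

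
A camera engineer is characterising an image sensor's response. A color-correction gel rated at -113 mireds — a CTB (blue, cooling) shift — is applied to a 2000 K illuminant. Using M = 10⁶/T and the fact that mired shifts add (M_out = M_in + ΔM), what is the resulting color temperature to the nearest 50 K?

2600 K

M_in = 10⁶/2000 = 500.00 mireds.
M_out = 500.00 + (-113) = 387.00 mireds.
T_out = 10⁶/387.00 = 2584.0 K → 2600 K.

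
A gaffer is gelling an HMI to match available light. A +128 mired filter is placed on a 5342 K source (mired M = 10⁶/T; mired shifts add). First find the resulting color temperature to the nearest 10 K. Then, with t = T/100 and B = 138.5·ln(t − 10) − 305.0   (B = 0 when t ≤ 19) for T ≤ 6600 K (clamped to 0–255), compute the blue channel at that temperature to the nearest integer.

121

M_in = 10⁶/5342 = 187.20; M_out = 187.20 + (+128) = 315.20.
T_out = 10⁶/315.20 = 3172.6 K → 3170 K; t = 31.7.
B = 138.5·ln(31.7 − 10) − 305.0 = 138.5·ln 21.7 − 305.0 = 138.5·3.0773 − 305.0 = 121.208.
Rounded: 121.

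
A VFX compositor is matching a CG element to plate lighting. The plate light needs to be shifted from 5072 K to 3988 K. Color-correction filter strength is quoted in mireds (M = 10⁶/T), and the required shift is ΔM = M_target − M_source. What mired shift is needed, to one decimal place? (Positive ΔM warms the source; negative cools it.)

+53.6 mireds

M_source = 10⁶/5072 = 197.161; M_target = 10⁶/3988 = 250.752.
ΔM = 250.752 − 197.161 = 53.591 → +53.6 mireds, a warming shift.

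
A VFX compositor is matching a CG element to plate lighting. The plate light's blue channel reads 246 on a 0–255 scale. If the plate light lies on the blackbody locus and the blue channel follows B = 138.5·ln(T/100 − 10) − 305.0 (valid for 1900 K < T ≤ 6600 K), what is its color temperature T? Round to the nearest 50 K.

6350 K

ln(t − 10) = (246 + 305.0) / 138.5 = 3.9783.
t − 10 = e^3.9783 = 53.428, so t = 63.428.
T = 100·t = 6343 K → 6350 K to the nearest 50 K.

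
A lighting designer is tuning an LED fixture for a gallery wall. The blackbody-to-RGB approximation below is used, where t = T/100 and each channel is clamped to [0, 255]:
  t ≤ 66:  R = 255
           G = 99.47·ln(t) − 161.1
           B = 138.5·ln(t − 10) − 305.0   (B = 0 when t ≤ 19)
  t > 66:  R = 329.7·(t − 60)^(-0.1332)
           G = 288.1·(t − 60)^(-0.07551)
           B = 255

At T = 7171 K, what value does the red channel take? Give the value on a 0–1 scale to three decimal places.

0.932

t = 7171/100 = 71.71; the t > 66 branch applies.
R = 329.7·(71.71 − 60)^(-0.1332) = 329.7·11.71^(-0.1332) = 329.7·0.72056 = 237.568.
On a 0–1 scale: 237.568/255 = 0.9316 → 0.932.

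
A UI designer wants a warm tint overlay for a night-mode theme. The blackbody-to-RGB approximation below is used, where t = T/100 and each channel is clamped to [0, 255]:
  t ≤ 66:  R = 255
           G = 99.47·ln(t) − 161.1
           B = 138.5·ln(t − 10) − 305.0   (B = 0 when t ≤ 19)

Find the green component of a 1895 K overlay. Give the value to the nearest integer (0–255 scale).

132

t = 1895/100 = 18.95; the t ≤ 66 branch applies.
G = 99.47·ln 18.95 − 161.1 = 99.47·2.9418 − 161.1 = 131.521.
Rounded: 132.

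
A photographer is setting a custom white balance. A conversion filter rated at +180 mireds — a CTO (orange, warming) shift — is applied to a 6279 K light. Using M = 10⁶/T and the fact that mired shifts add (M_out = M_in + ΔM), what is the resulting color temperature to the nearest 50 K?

2950 K

M_in = 10⁶/6279 = 159.26 mireds.
M_out = 159.26 + (+180) = 339.26 mireds.
T_out = 10⁶/339.26 = 2947.6 K → 2950 K.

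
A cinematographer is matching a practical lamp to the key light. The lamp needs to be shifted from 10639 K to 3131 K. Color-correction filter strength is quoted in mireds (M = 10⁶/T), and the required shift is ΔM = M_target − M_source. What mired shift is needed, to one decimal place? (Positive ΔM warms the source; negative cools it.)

M_source = 10⁶/10639 = 93.994; M_target = 10⁶/3131 = 319.387.
ΔM = 319.387 − 93.994 = 225.393 → +225.4 mireds, a warming shift.

+225.4 mireds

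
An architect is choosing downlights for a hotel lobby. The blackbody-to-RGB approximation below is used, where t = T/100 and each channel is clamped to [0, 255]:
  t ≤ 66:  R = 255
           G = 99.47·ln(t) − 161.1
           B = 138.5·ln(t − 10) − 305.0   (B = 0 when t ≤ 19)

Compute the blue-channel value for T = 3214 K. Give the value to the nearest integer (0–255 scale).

124

t = 3214/100 = 32.14; the t ≤ 66 branch applies.
B = 138.5·ln(32.14 − 10) − 305.0 = 138.5·ln 22.14 − 305.0 = 138.5·3.0974 − 305.0 = 123.988.
Rounded: 124.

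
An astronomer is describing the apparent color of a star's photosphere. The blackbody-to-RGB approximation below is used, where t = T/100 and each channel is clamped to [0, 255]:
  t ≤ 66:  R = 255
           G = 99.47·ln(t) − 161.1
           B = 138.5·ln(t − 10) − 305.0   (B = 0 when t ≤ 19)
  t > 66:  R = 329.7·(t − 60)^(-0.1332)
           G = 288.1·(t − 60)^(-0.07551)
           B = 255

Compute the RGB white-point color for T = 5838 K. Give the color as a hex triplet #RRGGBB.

#FFF3E8

t = 5838/100 = 58.38; the t ≤ 66 branch applies.
R = 255 by definition for t ≤ 66.
G = 99.47·ln 58.38 − 161.1 = 99.47·4.0670 − 161.1 = 243.442.
B = 138.5·ln(58.38 − 10) − 305.0 = 138.5·ln 48.38 − 305.0 = 138.5·3.8791 − 305.0 = 232.253.
Rounded: (255, 243, 232).
In hex: #FFF3E8.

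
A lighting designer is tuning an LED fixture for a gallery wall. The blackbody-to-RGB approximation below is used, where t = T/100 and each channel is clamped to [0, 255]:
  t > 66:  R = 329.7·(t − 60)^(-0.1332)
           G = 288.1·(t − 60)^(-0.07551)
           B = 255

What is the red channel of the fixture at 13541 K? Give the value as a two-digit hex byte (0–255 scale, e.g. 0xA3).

0xB9

t = 13541/100 = 135.41; the t > 66 branch applies.
R = 329.7·(135.41 − 60)^(-0.1332) = 329.7·75.41^(-0.1332) = 329.7·0.56225 = 185.373.
Rounded: 185; in hex, 0xB9.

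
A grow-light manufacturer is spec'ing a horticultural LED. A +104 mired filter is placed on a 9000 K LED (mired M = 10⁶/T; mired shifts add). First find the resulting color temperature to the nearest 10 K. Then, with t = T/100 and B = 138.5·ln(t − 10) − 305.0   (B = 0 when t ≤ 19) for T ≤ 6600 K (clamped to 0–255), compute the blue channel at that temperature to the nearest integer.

193

M_in = 10⁶/9000 = 111.11; M_out = 111.11 + (+104) = 215.11.
T_out = 10⁶/215.11 = 4648.8 K → 4650 K; t = 46.5.
B = 138.5·ln(46.5 − 10) − 305.0 = 138.5·ln 36.5 − 305.0 = 138.5·3.5973 − 305.0 = 193.228.
Rounded: 193.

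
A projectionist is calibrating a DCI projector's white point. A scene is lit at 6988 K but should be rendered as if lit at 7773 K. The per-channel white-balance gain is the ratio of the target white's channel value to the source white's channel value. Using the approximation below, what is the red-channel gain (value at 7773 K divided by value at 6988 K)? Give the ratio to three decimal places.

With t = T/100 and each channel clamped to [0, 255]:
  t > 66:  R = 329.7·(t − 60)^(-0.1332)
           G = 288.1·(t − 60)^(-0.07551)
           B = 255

0.925

At 6988 K (t = 69.88):
  R = 329.7·(69.88 − 60)^(-0.1332) = 329.7·9.88^(-0.1332) = 329.7·0.73705 = 243.006.
At 7773 K (t = 77.73):
  R = 329.7·(77.73 − 60)^(-0.1332) = 329.7·17.73^(-0.1332) = 329.7·0.68182 = 224.797.
Gain = 224.797 / 243.006 = 0.9251 → 0.925.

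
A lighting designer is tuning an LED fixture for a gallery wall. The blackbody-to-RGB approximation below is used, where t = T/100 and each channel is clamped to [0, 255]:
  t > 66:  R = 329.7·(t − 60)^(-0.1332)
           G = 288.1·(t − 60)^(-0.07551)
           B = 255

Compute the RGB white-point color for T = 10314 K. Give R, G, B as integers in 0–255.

R=200, G=217, B=255

t = 10314/100 = 103.14; the t > 66 branch applies.
R = 329.7·(103.14 − 60)^(-0.1332) = 329.7·43.14^(-0.1332) = 329.7·0.60567 = 199.688.
G = 288.1·(103.14 − 60)^(-0.07551) = 288.1·43.14^(-0.07551) = 288.1·0.75258 = 216.817.
B = 255 by definition for t > 66.
Rounded: (200, 217, 255).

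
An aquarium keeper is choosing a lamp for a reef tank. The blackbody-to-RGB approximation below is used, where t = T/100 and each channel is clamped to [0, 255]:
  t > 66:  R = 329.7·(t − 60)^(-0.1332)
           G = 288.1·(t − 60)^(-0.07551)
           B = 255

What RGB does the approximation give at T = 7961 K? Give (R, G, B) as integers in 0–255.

(222, 230, 255)

t = 7961/100 = 79.61; the t > 66 branch applies.
R = 329.7·(79.61 − 60)^(-0.1332) = 329.7·19.61^(-0.1332) = 329.7·0.67273 = 221.800.
G = 288.1·(79.61 − 60)^(-0.07551) = 288.1·19.61^(-0.07551) = 288.1·0.79874 = 230.117.
B = 255 by definition for t > 66.
Rounded: (222, 230, 255).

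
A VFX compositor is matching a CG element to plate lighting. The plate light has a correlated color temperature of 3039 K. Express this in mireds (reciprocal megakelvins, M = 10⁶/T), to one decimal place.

M = 10⁶ / 3039 = 329.056 → 329.1 mireds.

329.1 mireds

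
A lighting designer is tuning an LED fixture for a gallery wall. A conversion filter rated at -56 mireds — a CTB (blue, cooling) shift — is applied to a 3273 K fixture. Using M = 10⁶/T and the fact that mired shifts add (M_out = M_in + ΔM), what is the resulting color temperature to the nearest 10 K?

M_in = 10⁶/3273 = 305.53 mireds.
M_out = 305.53 + (-56) = 249.53 mireds.
T_out = 10⁶/249.53 = 4007.5 K → 4010 K.

4010 K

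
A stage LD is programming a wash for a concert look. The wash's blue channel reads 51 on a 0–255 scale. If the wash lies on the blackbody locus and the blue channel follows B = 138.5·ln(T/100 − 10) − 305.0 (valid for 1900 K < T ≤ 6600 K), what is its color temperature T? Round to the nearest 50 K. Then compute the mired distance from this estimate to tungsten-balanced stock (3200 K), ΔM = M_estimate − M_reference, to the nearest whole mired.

ln(t − 10) = (51 + 305.0) / 138.5 = 2.5704.
t − 10 = e^2.5704 = 13.071, so t = 23.071.
T = 100·t = 2307 K → 2300 K to the nearest 50 K.
M_estimate = 10⁶/2300 = 434.78; M_reference = 10⁶/3200 = 312.50.
ΔM = 434.78 − 312.50 = 122.28 → +122 mireds.

+122 mireds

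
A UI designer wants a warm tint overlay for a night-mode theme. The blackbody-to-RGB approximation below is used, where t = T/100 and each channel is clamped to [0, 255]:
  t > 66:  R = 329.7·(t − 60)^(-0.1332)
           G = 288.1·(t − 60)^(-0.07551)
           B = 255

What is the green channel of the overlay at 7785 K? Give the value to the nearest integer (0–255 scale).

t = 7785/100 = 77.85; the t > 66 branch applies.
G = 288.1·(77.85 − 60)^(-0.07551) = 288.1·17.85^(-0.07551) = 288.1·0.80443 = 231.757.
Rounded: 232.

232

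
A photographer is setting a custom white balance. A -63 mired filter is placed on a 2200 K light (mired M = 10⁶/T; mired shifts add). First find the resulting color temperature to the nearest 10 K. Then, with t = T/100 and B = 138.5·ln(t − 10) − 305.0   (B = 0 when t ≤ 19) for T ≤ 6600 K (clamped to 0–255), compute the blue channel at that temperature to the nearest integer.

75

M_in = 10⁶/2200 = 454.55; M_out = 454.55 + (-63) = 391.55.
T_out = 10⁶/391.55 = 2554.0 K → 2550 K; t = 25.5.
B = 138.5·ln(25.5 − 10) − 305.0 = 138.5·ln 15.5 − 305.0 = 138.5·2.7408 − 305.0 = 74.606.
Rounded: 75.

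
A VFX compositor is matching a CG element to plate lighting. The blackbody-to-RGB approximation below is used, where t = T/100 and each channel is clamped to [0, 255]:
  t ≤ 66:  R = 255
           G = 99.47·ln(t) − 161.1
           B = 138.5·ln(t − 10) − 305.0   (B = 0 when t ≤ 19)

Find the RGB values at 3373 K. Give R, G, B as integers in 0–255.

t = 3373/100 = 33.73; the t ≤ 66 branch applies.
R = 255 by definition for t ≤ 66.
G = 99.47·ln 33.73 − 161.1 = 99.47·3.5184 − 161.1 = 188.874.
B = 138.5·ln(33.73 − 10) − 305.0 = 138.5·ln 23.73 − 305.0 = 138.5·3.1667 − 305.0 = 133.593.
Rounded: (255, 189, 134).

R=255, G=189, B=134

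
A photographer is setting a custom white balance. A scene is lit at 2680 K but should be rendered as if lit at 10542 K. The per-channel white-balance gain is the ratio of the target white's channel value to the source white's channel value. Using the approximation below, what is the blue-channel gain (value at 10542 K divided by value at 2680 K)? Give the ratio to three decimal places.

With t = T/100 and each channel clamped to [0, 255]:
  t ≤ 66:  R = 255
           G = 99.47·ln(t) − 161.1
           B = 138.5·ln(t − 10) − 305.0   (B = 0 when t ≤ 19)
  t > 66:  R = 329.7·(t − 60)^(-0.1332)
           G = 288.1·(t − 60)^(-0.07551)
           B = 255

2.973

At 2680 K (t = 26.8):
  B = 138.5·ln(26.8 − 10) − 305.0 = 138.5·ln 16.8 − 305.0 = 138.5·2.8214 − 305.0 = 85.761.
At 10542 K (t = 105.42):
  B = 255 by definition for t > 66.
Gain = 255.000 / 85.761 = 2.9734 → 2.973.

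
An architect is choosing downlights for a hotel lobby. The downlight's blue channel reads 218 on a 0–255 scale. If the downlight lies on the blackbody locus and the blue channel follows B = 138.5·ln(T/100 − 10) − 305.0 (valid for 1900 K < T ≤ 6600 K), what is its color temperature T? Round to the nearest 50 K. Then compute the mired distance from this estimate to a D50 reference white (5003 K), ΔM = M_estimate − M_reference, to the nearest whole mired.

ln(t − 10) = (218 + 305.0) / 138.5 = 3.7762.
t − 10 = e^3.7762 = 43.649, so t = 53.649.
T = 100·t = 5365 K → 5350 K to the nearest 50 K.
M_estimate = 10⁶/5350 = 186.92; M_reference = 10⁶/5003 = 199.88.
ΔM = 186.92 − 199.88 = -12.96 → -13 mireds.

-13 mireds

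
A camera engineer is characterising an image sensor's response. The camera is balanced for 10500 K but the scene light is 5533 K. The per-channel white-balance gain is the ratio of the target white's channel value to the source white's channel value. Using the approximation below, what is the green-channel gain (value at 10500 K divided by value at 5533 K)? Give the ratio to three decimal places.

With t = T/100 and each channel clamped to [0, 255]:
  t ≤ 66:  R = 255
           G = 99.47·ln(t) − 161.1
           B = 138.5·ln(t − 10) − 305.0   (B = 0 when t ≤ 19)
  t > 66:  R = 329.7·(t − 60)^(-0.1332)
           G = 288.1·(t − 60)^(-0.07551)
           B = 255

0.908

At 5533 K (t = 55.33):
  G = 99.47·ln 55.33 − 161.1 = 99.47·4.0133 − 161.1 = 238.104.
At 10500 K (t = 105):
  G = 288.1·(105 − 60)^(-0.07551) = 288.1·45^(-0.07551) = 288.1·0.75018 = 216.127.
Gain = 216.127 / 238.104 = 0.9077 → 0.908.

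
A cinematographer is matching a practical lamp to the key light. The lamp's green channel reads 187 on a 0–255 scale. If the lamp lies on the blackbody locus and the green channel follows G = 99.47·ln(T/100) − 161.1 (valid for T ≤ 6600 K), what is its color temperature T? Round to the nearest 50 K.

3300 K

ln t = (187 + 161.1) / 99.47 = 3.4995.
t = e^3.4995 = 33.100.
T = 100·t = 3310 K → 3300 K to the nearest 50 K.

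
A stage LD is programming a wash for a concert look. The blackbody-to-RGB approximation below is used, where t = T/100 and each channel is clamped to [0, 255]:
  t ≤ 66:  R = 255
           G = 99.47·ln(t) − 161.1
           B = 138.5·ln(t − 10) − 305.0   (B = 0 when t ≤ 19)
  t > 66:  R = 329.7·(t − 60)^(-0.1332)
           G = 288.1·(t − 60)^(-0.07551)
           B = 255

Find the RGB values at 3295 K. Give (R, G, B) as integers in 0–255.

t = 3295/100 = 32.95; the t ≤ 66 branch applies.
R = 255 by definition for t ≤ 66.
G = 99.47·ln 32.95 − 161.1 = 99.47·3.4950 − 161.1 = 186.547.
B = 138.5·ln(32.95 − 10) − 305.0 = 138.5·ln 22.95 − 305.0 = 138.5·3.1333 − 305.0 = 128.965.
Rounded: (255, 187, 129).

(255, 187, 129)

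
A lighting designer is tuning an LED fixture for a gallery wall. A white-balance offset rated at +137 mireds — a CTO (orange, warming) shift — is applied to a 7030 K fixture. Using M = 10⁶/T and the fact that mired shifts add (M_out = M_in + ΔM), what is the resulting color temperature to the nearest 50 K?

3600 K

M_in = 10⁶/7030 = 142.25 mireds.
M_out = 142.25 + (+137) = 279.25 mireds.
T_out = 10⁶/279.25 = 3581.1 K → 3600 K.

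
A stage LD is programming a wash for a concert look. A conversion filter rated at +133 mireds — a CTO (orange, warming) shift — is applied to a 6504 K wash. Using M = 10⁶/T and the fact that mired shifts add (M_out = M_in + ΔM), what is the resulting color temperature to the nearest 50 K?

3500 K

M_in = 10⁶/6504 = 153.75 mireds.
M_out = 153.75 + (+133) = 286.75 mireds.
T_out = 10⁶/286.75 = 3487.3 K → 3500 K.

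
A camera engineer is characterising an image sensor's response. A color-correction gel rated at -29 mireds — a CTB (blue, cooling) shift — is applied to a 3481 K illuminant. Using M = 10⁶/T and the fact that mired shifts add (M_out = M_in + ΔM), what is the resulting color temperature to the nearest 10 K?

3870 K

M_in = 10⁶/3481 = 287.27 mireds.
M_out = 287.27 + (-29) = 258.27 mireds.
T_out = 10⁶/258.27 = 3871.9 K → 3870 K.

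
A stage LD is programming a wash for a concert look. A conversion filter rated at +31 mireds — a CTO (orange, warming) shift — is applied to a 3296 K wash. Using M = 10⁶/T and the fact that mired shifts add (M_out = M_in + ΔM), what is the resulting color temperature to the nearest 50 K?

3000 K

M_in = 10⁶/3296 = 303.40 mireds.
M_out = 303.40 + (+31) = 334.40 mireds.
T_out = 10⁶/334.40 = 2990.4 K → 3000 K.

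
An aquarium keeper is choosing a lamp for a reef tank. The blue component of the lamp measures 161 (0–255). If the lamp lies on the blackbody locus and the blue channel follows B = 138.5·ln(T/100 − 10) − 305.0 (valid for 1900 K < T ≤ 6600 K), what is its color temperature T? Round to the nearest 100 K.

3900 K

ln(t − 10) = (161 + 305.0) / 138.5 = 3.3646.
t − 10 = e^3.3646 = 28.923, so t = 38.923.
T = 100·t = 3892 K → 3900 K to the nearest 100 K.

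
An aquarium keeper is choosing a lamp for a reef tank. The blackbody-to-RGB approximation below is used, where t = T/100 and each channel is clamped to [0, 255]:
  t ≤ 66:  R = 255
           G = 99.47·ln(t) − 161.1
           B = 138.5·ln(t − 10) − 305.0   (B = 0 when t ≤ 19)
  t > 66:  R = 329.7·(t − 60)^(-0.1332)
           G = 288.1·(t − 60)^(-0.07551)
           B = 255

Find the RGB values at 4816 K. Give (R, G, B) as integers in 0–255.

t = 4816/100 = 48.16; the t ≤ 66 branch applies.
R = 255 by definition for t ≤ 66.
G = 99.47·ln 48.16 − 161.1 = 99.47·3.8745 − 161.1 = 224.299.
B = 138.5·ln(48.16 − 10) − 305.0 = 138.5·ln 38.16 − 305.0 = 138.5·3.6418 − 305.0 = 199.388.
Rounded: (255, 224, 199).

(255, 224, 199)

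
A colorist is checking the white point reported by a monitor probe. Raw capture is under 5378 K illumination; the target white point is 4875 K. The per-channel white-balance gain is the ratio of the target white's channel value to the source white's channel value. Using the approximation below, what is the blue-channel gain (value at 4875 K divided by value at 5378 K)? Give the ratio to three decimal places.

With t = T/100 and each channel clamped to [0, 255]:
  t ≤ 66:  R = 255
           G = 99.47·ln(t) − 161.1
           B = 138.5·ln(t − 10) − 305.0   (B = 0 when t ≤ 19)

0.923

At 5378 K (t = 53.78):
  B = 138.5·ln(53.78 − 10) − 305.0 = 138.5·ln 43.78 − 305.0 = 138.5·3.7792 − 305.0 = 218.416.
At 4875 K (t = 48.75):
  B = 138.5·ln(48.75 − 10) − 305.0 = 138.5·ln 38.75 − 305.0 = 138.5·3.6571 − 305.0 = 201.513.
Gain = 201.513 / 218.416 = 0.9226 → 0.923.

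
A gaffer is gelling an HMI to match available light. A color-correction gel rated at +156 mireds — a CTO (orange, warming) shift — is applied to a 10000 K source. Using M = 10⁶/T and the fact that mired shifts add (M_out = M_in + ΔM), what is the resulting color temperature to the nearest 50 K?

M_in = 10⁶/10000 = 100.00 mireds.
M_out = 100.00 + (+156) = 256.00 mireds.
T_out = 10⁶/256.00 = 3906.2 K → 3900 K.

3900 K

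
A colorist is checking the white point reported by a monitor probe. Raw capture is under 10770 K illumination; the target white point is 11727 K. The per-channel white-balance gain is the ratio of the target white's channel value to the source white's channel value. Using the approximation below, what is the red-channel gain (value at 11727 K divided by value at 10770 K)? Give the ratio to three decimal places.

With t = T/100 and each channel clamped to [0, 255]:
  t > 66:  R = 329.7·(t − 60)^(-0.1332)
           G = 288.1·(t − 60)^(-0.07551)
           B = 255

0.976

At 10770 K (t = 107.7):
  R = 329.7·(107.7 − 60)^(-0.1332) = 329.7·47.7^(-0.1332) = 329.7·0.59761 = 197.034.
At 11727 K (t = 117.27):
  R = 329.7·(117.27 − 60)^(-0.1332) = 329.7·57.27^(-0.1332) = 329.7·0.58324 = 192.293.
Gain = 192.293 / 197.034 = 0.9759 → 0.976.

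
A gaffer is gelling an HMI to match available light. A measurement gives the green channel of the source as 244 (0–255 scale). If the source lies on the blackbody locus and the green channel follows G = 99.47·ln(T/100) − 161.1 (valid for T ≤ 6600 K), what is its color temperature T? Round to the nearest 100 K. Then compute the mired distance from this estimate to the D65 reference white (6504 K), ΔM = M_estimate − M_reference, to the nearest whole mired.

ln t = (244 + 161.1) / 99.47 = 4.0726.
t = e^4.0726 = 58.709.
T = 100·t = 5871 K → 5900 K to the nearest 100 K.
M_estimate = 10⁶/5900 = 169.49; M_reference = 10⁶/6504 = 153.75.
ΔM = 169.49 − 153.75 = 15.74 → +16 mireds.

+16 mireds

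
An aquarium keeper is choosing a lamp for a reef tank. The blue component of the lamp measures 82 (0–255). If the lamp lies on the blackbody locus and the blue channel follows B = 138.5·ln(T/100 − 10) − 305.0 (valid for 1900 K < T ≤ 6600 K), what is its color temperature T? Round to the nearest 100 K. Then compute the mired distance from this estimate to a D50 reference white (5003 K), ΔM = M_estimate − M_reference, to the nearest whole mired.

ln(t − 10) = (82 + 305.0) / 138.5 = 2.7942.
t − 10 = e^2.7942 = 16.350, so t = 26.350.
T = 100·t = 2635 K → 2600 K to the nearest 100 K.
M_estimate = 10⁶/2600 = 384.62; M_reference = 10⁶/5003 = 199.88.
ΔM = 384.62 − 199.88 = 184.74 → +185 mireds.

+185 mireds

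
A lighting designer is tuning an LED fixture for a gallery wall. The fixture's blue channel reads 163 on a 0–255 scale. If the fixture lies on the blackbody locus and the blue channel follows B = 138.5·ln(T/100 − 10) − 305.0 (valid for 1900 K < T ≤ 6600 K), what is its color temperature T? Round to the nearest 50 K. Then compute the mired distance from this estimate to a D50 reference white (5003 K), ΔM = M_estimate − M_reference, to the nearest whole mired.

ln(t − 10) = (163 + 305.0) / 138.5 = 3.3791.
t − 10 = e^3.3791 = 29.343, so t = 39.343.
T = 100·t = 3934 K → 3950 K to the nearest 50 K.
M_estimate = 10⁶/3950 = 253.16; M_reference = 10⁶/5003 = 199.88.
ΔM = 253.16 − 199.88 = 53.28 → +53 mireds.

+53 mireds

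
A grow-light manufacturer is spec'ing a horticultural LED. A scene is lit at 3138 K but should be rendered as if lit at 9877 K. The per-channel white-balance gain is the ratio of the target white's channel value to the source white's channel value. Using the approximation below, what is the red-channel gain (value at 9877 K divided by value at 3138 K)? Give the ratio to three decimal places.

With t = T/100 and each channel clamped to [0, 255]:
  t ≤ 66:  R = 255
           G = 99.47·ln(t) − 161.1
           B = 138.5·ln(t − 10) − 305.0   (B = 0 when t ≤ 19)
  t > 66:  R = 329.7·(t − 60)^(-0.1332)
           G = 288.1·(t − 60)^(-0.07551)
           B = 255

At 3138 K (t = 31.38):
  R = 255 by definition for t ≤ 66.
At 9877 K (t = 98.77):
  R = 329.7·(98.77 − 60)^(-0.1332) = 329.7·38.77^(-0.1332) = 329.7·0.61435 = 202.550.
Gain = 202.550 / 255.000 = 0.7943 → 0.794.

0.794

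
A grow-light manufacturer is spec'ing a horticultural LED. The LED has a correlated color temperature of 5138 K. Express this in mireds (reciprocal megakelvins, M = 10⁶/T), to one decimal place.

M = 10⁶ / 5138 = 194.628 → 194.6 mireds.

194.6 mireds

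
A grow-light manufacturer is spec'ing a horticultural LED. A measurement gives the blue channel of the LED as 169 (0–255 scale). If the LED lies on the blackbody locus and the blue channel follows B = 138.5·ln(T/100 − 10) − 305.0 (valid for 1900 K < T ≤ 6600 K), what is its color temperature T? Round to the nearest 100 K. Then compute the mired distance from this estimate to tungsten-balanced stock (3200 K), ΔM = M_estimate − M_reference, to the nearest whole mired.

-69 mireds

ln(t − 10) = (169 + 305.0) / 138.5 = 3.4224.
t − 10 = e^3.4224 = 30.642, so t = 40.642.
T = 100·t = 4064 K → 4100 K to the nearest 100 K.
M_estimate = 10⁶/4100 = 243.90; M_reference = 10⁶/3200 = 312.50.
ΔM = 243.90 − 312.50 = -68.60 → -69 mireds.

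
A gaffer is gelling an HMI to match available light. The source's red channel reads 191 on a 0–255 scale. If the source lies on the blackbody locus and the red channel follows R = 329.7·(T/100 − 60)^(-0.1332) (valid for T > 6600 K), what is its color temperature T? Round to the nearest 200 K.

12000 K

(t − 60)^(-0.1332) = 191/329.7 = 0.57931.
t − 60 = 0.57931^(1/-0.1332) = 0.57931^(-7.508) = 60.245, so t = 120.245.
T = 100·t = 12025 K → 12000 K to the nearest 200 K.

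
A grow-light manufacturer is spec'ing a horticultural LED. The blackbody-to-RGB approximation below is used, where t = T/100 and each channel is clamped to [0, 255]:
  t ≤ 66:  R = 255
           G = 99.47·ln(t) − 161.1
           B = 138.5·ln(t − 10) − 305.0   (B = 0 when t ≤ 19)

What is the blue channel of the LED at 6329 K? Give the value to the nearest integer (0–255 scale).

t = 6329/100 = 63.29; the t ≤ 66 branch applies.
B = 138.5·ln(63.29 − 10) − 305.0 = 138.5·ln 53.29 − 305.0 = 138.5·3.9757 − 305.0 = 245.641.
Rounded: 246.

246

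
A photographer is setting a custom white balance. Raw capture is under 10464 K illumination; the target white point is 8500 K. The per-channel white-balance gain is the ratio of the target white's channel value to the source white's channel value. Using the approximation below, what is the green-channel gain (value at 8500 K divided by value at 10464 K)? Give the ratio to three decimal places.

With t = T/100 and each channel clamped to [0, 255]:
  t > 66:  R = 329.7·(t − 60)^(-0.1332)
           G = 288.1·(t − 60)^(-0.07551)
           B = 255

At 10464 K (t = 104.64):
  G = 288.1·(104.64 − 60)^(-0.07551) = 288.1·44.64^(-0.07551) = 288.1·0.75064 = 216.258.
At 8500 K (t = 85):
  G = 288.1·(85 − 60)^(-0.07551) = 288.1·25^(-0.07551) = 288.1·0.78423 = 225.936.
Gain = 225.936 / 216.258 = 1.0447 → 1.045.

1.045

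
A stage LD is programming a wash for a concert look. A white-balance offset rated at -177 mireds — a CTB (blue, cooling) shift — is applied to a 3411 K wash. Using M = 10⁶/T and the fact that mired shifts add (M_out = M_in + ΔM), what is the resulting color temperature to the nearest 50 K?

M_in = 10⁶/3411 = 293.17 mireds.
M_out = 293.17 + (-177) = 116.17 mireds.
T_out = 10⁶/116.17 = 8608.1 K → 8600 K.

8600 K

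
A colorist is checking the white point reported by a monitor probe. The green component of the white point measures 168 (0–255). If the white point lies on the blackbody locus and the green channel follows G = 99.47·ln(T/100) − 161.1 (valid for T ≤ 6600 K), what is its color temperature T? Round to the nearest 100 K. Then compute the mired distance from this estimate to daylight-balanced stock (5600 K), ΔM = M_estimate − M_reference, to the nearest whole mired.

ln t = (168 + 161.1) / 99.47 = 3.3085.
t = e^3.3085 = 27.345.
T = 100·t = 2735 K → 2700 K to the nearest 100 K.
M_estimate = 10⁶/2700 = 370.37; M_reference = 10⁶/5600 = 178.57.
ΔM = 370.37 − 178.57 = 191.80 → +192 mireds.

+192 mireds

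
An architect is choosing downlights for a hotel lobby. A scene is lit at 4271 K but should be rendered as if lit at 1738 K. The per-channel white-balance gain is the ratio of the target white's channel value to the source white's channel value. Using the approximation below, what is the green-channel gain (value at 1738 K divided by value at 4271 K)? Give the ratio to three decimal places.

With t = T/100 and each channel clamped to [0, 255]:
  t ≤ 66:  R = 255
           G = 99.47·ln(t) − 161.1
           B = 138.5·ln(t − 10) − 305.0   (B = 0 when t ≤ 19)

0.579

At 4271 K (t = 42.71):
  G = 99.47·ln 42.71 − 161.1 = 99.47·3.7544 − 161.1 = 212.353.
At 1738 K (t = 17.38):
  G = 99.47·ln 17.38 − 161.1 = 99.47·2.8553 − 161.1 = 122.919.
Gain = 122.919 / 212.353 = 0.5788 → 0.579.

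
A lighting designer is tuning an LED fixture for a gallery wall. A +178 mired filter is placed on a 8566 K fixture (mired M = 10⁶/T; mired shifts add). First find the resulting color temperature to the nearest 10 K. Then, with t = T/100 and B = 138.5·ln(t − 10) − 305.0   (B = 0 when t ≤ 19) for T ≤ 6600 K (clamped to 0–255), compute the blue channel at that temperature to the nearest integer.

M_in = 10⁶/8566 = 116.74; M_out = 116.74 + (+178) = 294.74.
T_out = 10⁶/294.74 = 3392.8 K → 3390 K; t = 33.9.
B = 138.5·ln(33.9 − 10) − 305.0 = 138.5·ln 23.9 − 305.0 = 138.5·3.1739 − 305.0 = 134.582.
Rounded: 135.

135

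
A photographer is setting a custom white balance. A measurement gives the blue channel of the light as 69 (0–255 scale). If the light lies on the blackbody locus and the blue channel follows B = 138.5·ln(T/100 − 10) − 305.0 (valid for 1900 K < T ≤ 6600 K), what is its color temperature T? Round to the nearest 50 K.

ln(t − 10) = (69 + 305.0) / 138.5 = 2.7004.
t − 10 = e^2.7004 = 14.885, so t = 24.885.
T = 100·t = 2489 K → 2500 K to the nearest 50 K.

2500 K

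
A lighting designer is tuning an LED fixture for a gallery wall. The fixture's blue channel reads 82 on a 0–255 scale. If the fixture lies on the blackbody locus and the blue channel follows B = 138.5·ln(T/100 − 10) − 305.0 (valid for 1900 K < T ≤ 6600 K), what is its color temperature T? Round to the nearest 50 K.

2650 K

ln(t − 10) = (82 + 305.0) / 138.5 = 2.7942.
t − 10 = e^2.7942 = 16.350, so t = 26.350.
T = 100·t = 2635 K → 2650 K to the nearest 50 K.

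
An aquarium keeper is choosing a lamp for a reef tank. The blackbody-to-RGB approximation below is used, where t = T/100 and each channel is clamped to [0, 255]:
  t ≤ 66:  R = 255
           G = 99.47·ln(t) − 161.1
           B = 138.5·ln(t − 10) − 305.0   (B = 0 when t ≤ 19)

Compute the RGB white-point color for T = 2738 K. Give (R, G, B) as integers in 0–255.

t = 2738/100 = 27.38; the t ≤ 66 branch applies.
R = 255 by definition for t ≤ 66.
G = 99.47·ln 27.38 − 161.1 = 99.47·3.3098 − 161.1 = 168.127.
B = 138.5·ln(27.38 − 10) − 305.0 = 138.5·ln 17.38 − 305.0 = 138.5·2.8553 − 305.0 = 90.462.
Rounded: (255, 168, 90).

(255, 168, 90)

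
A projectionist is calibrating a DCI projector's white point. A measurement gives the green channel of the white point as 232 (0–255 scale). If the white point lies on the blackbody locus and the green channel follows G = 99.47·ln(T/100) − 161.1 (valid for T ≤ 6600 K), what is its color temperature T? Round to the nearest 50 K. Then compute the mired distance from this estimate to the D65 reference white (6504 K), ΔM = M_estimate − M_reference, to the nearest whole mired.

+39 mireds

ln t = (232 + 161.1) / 99.47 = 3.9519.
t = e^3.9519 = 52.036.
T = 100·t = 5204 K → 5200 K to the nearest 50 K.
M_estimate = 10⁶/5200 = 192.31; M_reference = 10⁶/6504 = 153.75.
ΔM = 192.31 − 153.75 = 38.56 → +39 mireds.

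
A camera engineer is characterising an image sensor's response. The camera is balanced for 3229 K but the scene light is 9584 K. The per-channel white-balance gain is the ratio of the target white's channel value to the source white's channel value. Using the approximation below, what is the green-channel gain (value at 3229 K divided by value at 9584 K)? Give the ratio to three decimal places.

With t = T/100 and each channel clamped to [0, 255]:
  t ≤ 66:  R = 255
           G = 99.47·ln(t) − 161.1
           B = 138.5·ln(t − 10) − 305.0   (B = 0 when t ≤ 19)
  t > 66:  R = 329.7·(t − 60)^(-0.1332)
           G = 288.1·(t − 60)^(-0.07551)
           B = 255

At 9584 K (t = 95.84):
  G = 288.1·(95.84 − 60)^(-0.07551) = 288.1·35.84^(-0.07551) = 288.1·0.76318 = 219.874.
At 3229 K (t = 32.29):
  G = 99.47·ln 32.29 − 161.1 = 99.47·3.4748 − 161.1 = 184.534.
Gain = 184.534 / 219.874 = 0.8393 → 0.839.

0.839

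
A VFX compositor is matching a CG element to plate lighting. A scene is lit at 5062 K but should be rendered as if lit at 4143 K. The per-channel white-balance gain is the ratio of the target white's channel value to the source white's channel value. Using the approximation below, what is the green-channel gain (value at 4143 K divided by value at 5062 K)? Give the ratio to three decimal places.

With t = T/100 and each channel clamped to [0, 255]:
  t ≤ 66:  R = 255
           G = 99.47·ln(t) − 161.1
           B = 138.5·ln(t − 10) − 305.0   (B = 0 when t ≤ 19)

0.913

At 5062 K (t = 50.62):
  G = 99.47·ln 50.62 − 161.1 = 99.47·3.9243 − 161.1 = 229.255.
At 4143 K (t = 41.43):
  G = 99.47·ln 41.43 − 161.1 = 99.47·3.7240 − 161.1 = 209.327.
Gain = 209.327 / 229.255 = 0.9131 → 0.913.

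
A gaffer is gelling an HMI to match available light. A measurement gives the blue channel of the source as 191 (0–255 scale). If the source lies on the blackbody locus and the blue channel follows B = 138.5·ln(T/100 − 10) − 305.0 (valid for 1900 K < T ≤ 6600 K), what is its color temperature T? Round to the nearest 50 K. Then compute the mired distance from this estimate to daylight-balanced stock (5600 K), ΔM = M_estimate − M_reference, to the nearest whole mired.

+39 mireds

ln(t − 10) = (191 + 305.0) / 138.5 = 3.5812.
t − 10 = e^3.5812 = 35.918, so t = 45.918.
T = 100·t = 4592 K → 4600 K to the nearest 50 K.
M_estimate = 10⁶/4600 = 217.39; M_reference = 10⁶/5600 = 178.57.
ΔM = 217.39 − 178.57 = 38.82 → +39 mireds.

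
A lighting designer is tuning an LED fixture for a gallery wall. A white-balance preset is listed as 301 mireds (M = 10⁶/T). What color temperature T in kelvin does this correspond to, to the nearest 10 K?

3320 K

T = 10⁶ / 301 = 3322.26 K → 3320 K.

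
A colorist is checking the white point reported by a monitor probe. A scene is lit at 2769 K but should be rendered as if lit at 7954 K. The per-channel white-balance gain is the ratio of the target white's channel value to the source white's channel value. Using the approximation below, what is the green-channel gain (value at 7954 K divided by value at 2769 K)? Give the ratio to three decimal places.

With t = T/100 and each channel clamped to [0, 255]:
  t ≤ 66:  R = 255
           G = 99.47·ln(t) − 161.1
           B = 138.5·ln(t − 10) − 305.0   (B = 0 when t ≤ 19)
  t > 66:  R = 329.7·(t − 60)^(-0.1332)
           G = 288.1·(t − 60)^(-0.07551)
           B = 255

At 2769 K (t = 27.69):
  G = 99.47·ln 27.69 − 161.1 = 99.47·3.3211 − 161.1 = 169.247.
At 7954 K (t = 79.54):
  G = 288.1·(79.54 − 60)^(-0.07551) = 288.1·19.54^(-0.07551) = 288.1·0.79895 = 230.179.
Gain = 230.179 / 169.247 = 1.3600 → 1.360.

1.360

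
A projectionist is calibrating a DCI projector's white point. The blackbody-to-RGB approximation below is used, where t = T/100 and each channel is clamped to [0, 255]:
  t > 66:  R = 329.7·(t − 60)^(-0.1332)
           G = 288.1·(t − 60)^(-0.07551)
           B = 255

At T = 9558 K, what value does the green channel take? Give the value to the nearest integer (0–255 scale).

220

t = 9558/100 = 95.58; the t > 66 branch applies.
G = 288.1·(95.58 − 60)^(-0.07551) = 288.1·35.58^(-0.07551) = 288.1·0.76360 = 219.994.
Rounded: 220.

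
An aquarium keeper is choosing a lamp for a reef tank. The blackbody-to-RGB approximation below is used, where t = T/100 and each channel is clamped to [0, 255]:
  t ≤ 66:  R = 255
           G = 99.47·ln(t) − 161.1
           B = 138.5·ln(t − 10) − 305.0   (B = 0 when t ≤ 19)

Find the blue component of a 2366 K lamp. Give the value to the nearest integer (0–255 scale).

57

t = 2366/100 = 23.66; the t ≤ 66 branch applies.
B = 138.5·ln(23.66 − 10) − 305.0 = 138.5·ln 13.66 − 305.0 = 138.5·2.6145 − 305.0 = 57.104.
Rounded: 57.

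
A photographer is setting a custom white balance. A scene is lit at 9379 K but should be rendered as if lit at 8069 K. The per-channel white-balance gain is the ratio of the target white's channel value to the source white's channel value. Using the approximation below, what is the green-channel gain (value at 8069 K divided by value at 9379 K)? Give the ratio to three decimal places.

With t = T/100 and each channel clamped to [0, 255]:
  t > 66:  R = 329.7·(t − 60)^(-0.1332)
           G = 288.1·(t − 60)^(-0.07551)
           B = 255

1.038

At 9379 K (t = 93.79):
  G = 288.1·(93.79 − 60)^(-0.07551) = 288.1·33.79^(-0.07551) = 288.1·0.76659 = 220.854.
At 8069 K (t = 80.69):
  G = 288.1·(80.69 − 60)^(-0.07551) = 288.1·20.69^(-0.07551) = 288.1·0.79551 = 229.187.
Gain = 229.187 / 220.854 = 1.0377 → 1.038.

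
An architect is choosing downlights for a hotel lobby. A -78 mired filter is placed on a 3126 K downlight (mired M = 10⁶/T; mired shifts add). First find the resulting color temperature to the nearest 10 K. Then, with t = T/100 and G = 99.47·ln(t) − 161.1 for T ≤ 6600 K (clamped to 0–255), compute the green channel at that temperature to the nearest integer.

209

M_in = 10⁶/3126 = 319.90; M_out = 319.90 + (-78) = 241.90.
T_out = 10⁶/241.90 = 4134.0 K → 4130 K; t = 41.3.
G = 99.47·ln 41.3 − 161.1 = 99.47·3.7209 − 161.1 = 209.014.
Rounded: 209.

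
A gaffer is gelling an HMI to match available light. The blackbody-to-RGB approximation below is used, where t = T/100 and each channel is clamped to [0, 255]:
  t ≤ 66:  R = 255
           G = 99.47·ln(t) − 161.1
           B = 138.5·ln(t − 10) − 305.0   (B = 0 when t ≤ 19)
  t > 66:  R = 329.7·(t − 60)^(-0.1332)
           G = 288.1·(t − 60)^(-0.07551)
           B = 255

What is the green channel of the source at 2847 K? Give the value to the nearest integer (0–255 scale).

172

t = 2847/100 = 28.47; the t ≤ 66 branch applies.
G = 99.47·ln 28.47 − 161.1 = 99.47·3.3489 − 161.1 = 172.010.
Rounded: 172.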